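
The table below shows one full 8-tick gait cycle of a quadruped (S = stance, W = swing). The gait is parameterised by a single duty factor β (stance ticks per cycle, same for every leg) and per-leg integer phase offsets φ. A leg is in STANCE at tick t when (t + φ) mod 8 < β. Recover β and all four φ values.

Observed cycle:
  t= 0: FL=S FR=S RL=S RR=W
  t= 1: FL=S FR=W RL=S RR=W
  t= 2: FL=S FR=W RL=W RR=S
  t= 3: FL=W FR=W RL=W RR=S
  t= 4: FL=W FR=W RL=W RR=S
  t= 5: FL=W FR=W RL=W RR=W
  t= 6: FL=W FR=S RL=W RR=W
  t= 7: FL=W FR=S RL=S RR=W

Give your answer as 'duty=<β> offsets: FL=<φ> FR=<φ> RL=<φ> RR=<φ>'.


duty β = stance ticks per leg = 3
FL: stance ticks = 3; W→S at t=0 → φ=0
FR: stance ticks = 3; W→S at t=6 → φ=2
RL: stance ticks = 3; W→S at t=7 → φ=1
RR: stance ticks = 3; W→S at t=2 → φ=6

duty=3 offsets: FL=0 FR=2 RL=1 RR=6


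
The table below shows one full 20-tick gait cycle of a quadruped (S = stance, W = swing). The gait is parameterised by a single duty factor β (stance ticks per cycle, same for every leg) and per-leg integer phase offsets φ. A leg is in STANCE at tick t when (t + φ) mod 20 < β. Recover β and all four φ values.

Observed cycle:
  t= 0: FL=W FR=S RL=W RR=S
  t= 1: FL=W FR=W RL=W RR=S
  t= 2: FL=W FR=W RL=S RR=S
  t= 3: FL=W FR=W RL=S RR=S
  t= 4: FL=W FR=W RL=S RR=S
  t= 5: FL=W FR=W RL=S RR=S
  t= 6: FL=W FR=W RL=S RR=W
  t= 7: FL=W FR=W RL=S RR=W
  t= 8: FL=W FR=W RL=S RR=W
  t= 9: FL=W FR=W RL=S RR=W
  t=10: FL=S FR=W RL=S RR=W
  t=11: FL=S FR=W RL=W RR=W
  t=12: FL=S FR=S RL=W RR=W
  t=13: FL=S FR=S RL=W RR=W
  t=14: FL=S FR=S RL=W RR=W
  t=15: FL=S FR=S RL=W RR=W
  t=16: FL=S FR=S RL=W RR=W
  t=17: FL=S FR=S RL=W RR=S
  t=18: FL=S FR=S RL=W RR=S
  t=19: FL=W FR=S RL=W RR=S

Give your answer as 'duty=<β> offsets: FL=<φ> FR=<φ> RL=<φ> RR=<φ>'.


duty=9 offsets: FL=10 FR=8 RL=18 RR=3

duty β = stance ticks per leg = 9
FL: stance ticks = 9; W→S at t=10 → φ=10
FR: stance ticks = 9; W→S at t=12 → φ=8
RL: stance ticks = 9; W→S at t=2 → φ=18
RR: stance ticks = 9; W→S at t=17 → φ=3


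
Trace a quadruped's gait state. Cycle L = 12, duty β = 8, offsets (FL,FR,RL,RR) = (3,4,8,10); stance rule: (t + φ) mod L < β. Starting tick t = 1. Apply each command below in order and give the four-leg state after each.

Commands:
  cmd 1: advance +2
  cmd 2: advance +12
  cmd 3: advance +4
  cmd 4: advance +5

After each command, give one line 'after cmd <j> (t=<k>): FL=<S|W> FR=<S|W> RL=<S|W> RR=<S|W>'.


start t=1: FL=S FR=S RL=W RR=W
cmd 1: advance +2 → t=3, phase=(6,7,11,1) → FL=S FR=S RL=W RR=S
cmd 2: advance +12 → t=15, phase=(6,7,11,1) → FL=S FR=S RL=W RR=S
cmd 3: advance +4 → t=19, phase=(10,11,3,5) → FL=W FR=W RL=S RR=S
cmd 4: advance +5 → t=24, phase=(3,4,8,10) → FL=S FR=S RL=W RR=W

after cmd 1 (t=3): FL=S FR=S RL=W RR=S
after cmd 2 (t=15): FL=S FR=S RL=W RR=S
after cmd 3 (t=19): FL=W FR=W RL=S RR=S
after cmd 4 (t=24): FL=S FR=S RL=W RR=W


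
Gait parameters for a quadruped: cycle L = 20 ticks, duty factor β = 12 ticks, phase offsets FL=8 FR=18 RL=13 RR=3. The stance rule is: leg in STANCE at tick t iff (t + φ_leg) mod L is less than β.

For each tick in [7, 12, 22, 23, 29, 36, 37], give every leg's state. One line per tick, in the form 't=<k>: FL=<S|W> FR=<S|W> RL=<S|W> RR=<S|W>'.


t=7: phase=(15,5,0,10) vs β=12 → FL=W FR=S RL=S RR=S
t=12: phase=(0,10,5,15) vs β=12 → FL=S FR=S RL=S RR=W
t=22: phase=(10,0,15,5) vs β=12 → FL=S FR=S RL=W RR=S
t=23: phase=(11,1,16,6) vs β=12 → FL=S FR=S RL=W RR=S
t=29: phase=(17,7,2,12) vs β=12 → FL=W FR=S RL=S RR=W
t=36: phase=(4,14,9,19) vs β=12 → FL=S FR=W RL=S RR=W
t=37: phase=(5,15,10,0) vs β=12 → FL=S FR=W RL=S RR=S

t=7: FL=W FR=S RL=S RR=S
t=12: FL=S FR=S RL=S RR=W
t=22: FL=S FR=S RL=W RR=S
t=23: FL=S FR=S RL=W RR=S
t=29: FL=W FR=S RL=S RR=W
t=36: FL=S FR=W RL=S RR=W
t=37: FL=S FR=W RL=S RR=S


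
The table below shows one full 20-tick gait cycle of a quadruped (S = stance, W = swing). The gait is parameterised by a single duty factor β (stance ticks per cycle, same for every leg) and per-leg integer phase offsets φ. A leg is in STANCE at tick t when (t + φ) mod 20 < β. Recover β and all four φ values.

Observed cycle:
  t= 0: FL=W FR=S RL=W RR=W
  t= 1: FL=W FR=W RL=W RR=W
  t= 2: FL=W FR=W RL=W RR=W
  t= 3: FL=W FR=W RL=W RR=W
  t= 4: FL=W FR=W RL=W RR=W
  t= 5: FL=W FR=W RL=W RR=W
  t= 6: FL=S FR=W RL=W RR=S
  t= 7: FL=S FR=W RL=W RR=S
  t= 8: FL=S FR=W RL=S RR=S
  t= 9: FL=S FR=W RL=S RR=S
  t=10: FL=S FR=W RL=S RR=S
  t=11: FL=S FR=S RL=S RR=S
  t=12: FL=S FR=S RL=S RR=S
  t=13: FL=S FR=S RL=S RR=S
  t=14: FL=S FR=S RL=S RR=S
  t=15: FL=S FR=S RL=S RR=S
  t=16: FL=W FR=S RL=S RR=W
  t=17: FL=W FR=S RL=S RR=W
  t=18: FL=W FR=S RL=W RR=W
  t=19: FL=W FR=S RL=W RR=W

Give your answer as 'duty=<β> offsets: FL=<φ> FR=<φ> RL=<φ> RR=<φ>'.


duty β = stance ticks per leg = 10
FL: stance ticks = 10; W→S at t=6 → φ=14
FR: stance ticks = 10; W→S at t=11 → φ=9
RL: stance ticks = 10; W→S at t=8 → φ=12
RR: stance ticks = 10; W→S at t=6 → φ=14

duty=10 offsets: FL=14 FR=9 RL=12 RR=14


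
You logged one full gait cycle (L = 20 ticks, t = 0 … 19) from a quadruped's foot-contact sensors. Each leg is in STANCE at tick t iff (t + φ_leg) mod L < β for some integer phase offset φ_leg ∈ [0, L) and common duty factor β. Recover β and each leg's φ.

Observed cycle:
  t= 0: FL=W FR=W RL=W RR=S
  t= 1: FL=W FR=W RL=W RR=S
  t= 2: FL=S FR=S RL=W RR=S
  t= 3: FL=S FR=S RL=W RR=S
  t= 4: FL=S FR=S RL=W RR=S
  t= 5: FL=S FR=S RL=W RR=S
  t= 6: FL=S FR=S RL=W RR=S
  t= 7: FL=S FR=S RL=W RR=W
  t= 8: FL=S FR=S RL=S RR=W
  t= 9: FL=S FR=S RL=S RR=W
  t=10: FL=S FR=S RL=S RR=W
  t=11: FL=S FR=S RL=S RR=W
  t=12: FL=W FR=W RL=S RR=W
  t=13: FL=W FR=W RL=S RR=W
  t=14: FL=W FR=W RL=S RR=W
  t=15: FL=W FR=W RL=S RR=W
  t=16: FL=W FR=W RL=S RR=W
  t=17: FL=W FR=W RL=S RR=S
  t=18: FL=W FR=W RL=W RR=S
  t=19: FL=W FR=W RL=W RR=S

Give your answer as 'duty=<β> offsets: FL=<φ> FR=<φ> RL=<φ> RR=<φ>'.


duty=10 offsets: FL=18 FR=18 RL=12 RR=3

duty β = stance ticks per leg = 10
FL: stance ticks = 10; W→S at t=2 → φ=18
FR: stance ticks = 10; W→S at t=2 → φ=18
RL: stance ticks = 10; W→S at t=8 → φ=12
RR: stance ticks = 10; W→S at t=17 → φ=3


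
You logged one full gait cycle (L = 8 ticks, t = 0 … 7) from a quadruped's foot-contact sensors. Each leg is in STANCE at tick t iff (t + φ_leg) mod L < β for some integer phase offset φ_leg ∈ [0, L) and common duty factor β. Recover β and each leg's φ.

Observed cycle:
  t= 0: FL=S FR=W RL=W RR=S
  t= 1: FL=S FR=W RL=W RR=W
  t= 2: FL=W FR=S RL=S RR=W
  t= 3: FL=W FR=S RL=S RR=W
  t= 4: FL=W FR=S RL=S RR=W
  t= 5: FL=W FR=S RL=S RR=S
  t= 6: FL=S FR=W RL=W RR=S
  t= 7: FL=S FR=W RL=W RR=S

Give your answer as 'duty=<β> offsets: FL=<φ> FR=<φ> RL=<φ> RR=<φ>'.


duty=4 offsets: FL=2 FR=6 RL=6 RR=3

duty β = stance ticks per leg = 4
FL: stance ticks = 4; W→S at t=6 → φ=2
FR: stance ticks = 4; W→S at t=2 → φ=6
RL: stance ticks = 4; W→S at t=2 → φ=6
RR: stance ticks = 4; W→S at t=5 → φ=3


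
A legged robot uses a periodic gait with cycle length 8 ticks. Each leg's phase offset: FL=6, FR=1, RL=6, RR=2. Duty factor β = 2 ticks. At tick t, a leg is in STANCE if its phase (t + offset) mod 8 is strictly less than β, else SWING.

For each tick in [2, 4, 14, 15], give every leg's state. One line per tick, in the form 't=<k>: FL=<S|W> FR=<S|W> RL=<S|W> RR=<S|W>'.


t=2: phase=(0,3,0,4) vs β=2 → FL=S FR=W RL=S RR=W
t=4: phase=(2,5,2,6) vs β=2 → FL=W FR=W RL=W RR=W
t=14: phase=(4,7,4,0) vs β=2 → FL=W FR=W RL=W RR=S
t=15: phase=(5,0,5,1) vs β=2 → FL=W FR=S RL=W RR=S

t=2: FL=S FR=W RL=S RR=W
t=4: FL=W FR=W RL=W RR=W
t=14: FL=W FR=W RL=W RR=S
t=15: FL=W FR=S RL=W RR=S


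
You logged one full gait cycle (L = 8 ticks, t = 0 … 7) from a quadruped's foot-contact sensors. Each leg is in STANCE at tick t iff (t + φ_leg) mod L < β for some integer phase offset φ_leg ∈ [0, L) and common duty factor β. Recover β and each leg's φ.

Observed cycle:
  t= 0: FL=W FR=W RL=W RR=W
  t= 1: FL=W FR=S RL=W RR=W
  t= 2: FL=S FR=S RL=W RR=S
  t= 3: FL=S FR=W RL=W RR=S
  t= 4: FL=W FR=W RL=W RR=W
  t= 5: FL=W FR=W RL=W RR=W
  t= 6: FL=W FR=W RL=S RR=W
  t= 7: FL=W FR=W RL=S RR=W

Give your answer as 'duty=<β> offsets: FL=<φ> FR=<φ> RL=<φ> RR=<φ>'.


duty β = stance ticks per leg = 2
FL: stance ticks = 2; W→S at t=2 → φ=6
FR: stance ticks = 2; W→S at t=1 → φ=7
RL: stance ticks = 2; W→S at t=6 → φ=2
RR: stance ticks = 2; W→S at t=2 → φ=6

duty=2 offsets: FL=6 FR=7 RL=2 RR=6


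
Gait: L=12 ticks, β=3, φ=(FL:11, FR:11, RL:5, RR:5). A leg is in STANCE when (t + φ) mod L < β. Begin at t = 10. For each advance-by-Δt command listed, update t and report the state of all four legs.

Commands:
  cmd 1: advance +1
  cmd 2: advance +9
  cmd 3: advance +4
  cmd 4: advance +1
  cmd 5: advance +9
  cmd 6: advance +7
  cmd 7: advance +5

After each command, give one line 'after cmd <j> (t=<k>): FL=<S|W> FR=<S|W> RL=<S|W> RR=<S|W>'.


start t=10: FL=W FR=W RL=W RR=W
cmd 1: advance +1 → t=11, phase=(10,10,4,4) → FL=W FR=W RL=W RR=W
cmd 2: advance +9 → t=20, phase=(7,7,1,1) → FL=W FR=W RL=S RR=S
cmd 3: advance +4 → t=24, phase=(11,11,5,5) → FL=W FR=W RL=W RR=W
cmd 4: advance +1 → t=25, phase=(0,0,6,6) → FL=S FR=S RL=W RR=W
cmd 5: advance +9 → t=34, phase=(9,9,3,3) → FL=W FR=W RL=W RR=W
cmd 6: advance +7 → t=41, phase=(4,4,10,10) → FL=W FR=W RL=W RR=W
cmd 7: advance +5 → t=46, phase=(9,9,3,3) → FL=W FR=W RL=W RR=W

after cmd 1 (t=11): FL=W FR=W RL=W RR=W
after cmd 2 (t=20): FL=W FR=W RL=S RR=S
after cmd 3 (t=24): FL=W FR=W RL=W RR=W
after cmd 4 (t=25): FL=S FR=S RL=W RR=W
after cmd 5 (t=34): FL=W FR=W RL=W RR=W
after cmd 6 (t=41): FL=W FR=W RL=W RR=W
after cmd 7 (t=46): FL=W FR=W RL=W RR=W


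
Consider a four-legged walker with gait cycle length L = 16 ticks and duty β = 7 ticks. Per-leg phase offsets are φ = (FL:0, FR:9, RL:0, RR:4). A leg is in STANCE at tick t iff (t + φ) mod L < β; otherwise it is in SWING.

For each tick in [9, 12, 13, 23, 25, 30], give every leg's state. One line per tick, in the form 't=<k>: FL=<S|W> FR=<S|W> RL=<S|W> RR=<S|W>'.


t=9: phase=(9,2,9,13) vs β=7 → FL=W FR=S RL=W RR=W
t=12: phase=(12,5,12,0) vs β=7 → FL=W FR=S RL=W RR=S
t=13: phase=(13,6,13,1) vs β=7 → FL=W FR=S RL=W RR=S
t=23: phase=(7,0,7,11) vs β=7 → FL=W FR=S RL=W RR=W
t=25: phase=(9,2,9,13) vs β=7 → FL=W FR=S RL=W RR=W
t=30: phase=(14,7,14,2) vs β=7 → FL=W FR=W RL=W RR=S

t=9: FL=W FR=S RL=W RR=W
t=12: FL=W FR=S RL=W RR=S
t=13: FL=W FR=S RL=W RR=S
t=23: FL=W FR=S RL=W RR=W
t=25: FL=W FR=S RL=W RR=W
t=30: FL=W FR=W RL=W RR=S


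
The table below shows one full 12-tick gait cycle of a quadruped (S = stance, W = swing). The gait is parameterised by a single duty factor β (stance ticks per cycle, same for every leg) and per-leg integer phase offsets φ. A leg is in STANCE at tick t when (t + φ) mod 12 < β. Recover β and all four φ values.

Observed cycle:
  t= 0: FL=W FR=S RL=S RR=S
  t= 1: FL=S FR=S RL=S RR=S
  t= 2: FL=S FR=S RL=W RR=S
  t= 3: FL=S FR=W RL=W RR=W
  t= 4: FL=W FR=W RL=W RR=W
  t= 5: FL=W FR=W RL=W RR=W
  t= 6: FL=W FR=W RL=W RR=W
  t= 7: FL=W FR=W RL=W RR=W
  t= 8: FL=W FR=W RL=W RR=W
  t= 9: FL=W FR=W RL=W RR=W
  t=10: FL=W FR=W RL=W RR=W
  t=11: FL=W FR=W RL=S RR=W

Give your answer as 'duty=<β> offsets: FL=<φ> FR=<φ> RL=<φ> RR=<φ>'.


duty β = stance ticks per leg = 3
FL: stance ticks = 3; W→S at t=1 → φ=11
FR: stance ticks = 3; W→S at t=0 → φ=0
RL: stance ticks = 3; W→S at t=11 → φ=1
RR: stance ticks = 3; W→S at t=0 → φ=0

duty=3 offsets: FL=11 FR=0 RL=1 RR=0


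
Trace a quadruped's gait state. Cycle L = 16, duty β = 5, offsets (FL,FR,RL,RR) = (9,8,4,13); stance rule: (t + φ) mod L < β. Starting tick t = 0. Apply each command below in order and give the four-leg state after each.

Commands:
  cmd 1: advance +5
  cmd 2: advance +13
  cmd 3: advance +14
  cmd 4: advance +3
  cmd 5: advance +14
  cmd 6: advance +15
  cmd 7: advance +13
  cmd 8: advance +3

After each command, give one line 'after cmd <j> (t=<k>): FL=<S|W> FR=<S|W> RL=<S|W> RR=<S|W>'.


after cmd 1 (t=5): FL=W FR=W RL=W RR=S
after cmd 2 (t=18): FL=W FR=W RL=W RR=W
after cmd 3 (t=32): FL=W FR=W RL=S RR=W
after cmd 4 (t=35): FL=W FR=W RL=W RR=S
after cmd 5 (t=49): FL=W FR=W RL=W RR=W
after cmd 6 (t=64): FL=W FR=W RL=S RR=W
after cmd 7 (t=77): FL=W FR=W RL=S RR=W
after cmd 8 (t=80): FL=W FR=W RL=S RR=W

start t=0: FL=W FR=W RL=S RR=W
cmd 1: advance +5 → t=5, phase=(14,13,9,2) → FL=W FR=W RL=W RR=S
cmd 2: advance +13 → t=18, phase=(11,10,6,15) → FL=W FR=W RL=W RR=W
cmd 3: advance +14 → t=32, phase=(9,8,4,13) → FL=W FR=W RL=S RR=W
cmd 4: advance +3 → t=35, phase=(12,11,7,0) → FL=W FR=W RL=W RR=S
cmd 5: advance +14 → t=49, phase=(10,9,5,14) → FL=W FR=W RL=W RR=W
cmd 6: advance +15 → t=64, phase=(9,8,4,13) → FL=W FR=W RL=S RR=W
cmd 7: advance +13 → t=77, phase=(6,5,1,10) → FL=W FR=W RL=S RR=W
cmd 8: advance +3 → t=80, phase=(9,8,4,13) → FL=W FR=W RL=S RR=W


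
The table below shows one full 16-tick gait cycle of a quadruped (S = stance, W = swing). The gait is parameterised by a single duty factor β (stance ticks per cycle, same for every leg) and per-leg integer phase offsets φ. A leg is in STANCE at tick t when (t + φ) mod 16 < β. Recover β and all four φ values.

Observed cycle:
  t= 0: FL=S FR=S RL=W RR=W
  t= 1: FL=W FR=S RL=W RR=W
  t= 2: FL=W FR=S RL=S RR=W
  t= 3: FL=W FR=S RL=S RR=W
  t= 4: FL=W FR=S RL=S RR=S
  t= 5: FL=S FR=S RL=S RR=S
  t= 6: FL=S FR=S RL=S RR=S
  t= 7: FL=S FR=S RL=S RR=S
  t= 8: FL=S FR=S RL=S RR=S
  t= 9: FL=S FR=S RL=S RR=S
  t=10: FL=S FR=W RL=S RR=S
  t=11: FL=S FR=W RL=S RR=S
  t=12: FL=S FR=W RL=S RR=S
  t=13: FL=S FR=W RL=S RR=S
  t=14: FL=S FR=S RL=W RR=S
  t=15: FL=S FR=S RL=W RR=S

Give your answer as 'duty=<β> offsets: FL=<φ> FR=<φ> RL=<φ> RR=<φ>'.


duty=12 offsets: FL=11 FR=2 RL=14 RR=12

duty β = stance ticks per leg = 12
FL: stance ticks = 12; W→S at t=5 → φ=11
FR: stance ticks = 12; W→S at t=14 → φ=2
RL: stance ticks = 12; W→S at t=2 → φ=14
RR: stance ticks = 12; W→S at t=4 → φ=12


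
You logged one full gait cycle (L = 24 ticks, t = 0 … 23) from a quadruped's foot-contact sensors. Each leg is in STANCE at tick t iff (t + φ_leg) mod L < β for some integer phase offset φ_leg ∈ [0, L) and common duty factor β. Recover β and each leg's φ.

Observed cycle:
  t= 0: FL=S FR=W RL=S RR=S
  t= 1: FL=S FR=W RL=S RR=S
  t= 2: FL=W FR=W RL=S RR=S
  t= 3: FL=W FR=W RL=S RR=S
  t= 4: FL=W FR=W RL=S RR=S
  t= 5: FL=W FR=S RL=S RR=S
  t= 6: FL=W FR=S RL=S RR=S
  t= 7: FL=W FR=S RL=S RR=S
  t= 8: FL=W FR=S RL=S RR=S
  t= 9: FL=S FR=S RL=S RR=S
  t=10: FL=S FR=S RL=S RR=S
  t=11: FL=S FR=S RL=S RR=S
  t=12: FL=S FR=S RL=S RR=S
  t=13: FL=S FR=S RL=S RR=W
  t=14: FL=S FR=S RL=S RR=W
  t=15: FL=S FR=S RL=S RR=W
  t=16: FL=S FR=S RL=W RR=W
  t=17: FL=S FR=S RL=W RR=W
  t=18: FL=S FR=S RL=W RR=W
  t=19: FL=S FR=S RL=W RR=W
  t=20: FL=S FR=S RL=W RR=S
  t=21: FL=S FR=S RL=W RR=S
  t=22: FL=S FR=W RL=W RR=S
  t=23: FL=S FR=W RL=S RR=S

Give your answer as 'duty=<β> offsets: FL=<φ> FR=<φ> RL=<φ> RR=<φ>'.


duty β = stance ticks per leg = 17
FL: stance ticks = 17; W→S at t=9 → φ=15
FR: stance ticks = 17; W→S at t=5 → φ=19
RL: stance ticks = 17; W→S at t=23 → φ=1
RR: stance ticks = 17; W→S at t=20 → φ=4

duty=17 offsets: FL=15 FR=19 RL=1 RR=4


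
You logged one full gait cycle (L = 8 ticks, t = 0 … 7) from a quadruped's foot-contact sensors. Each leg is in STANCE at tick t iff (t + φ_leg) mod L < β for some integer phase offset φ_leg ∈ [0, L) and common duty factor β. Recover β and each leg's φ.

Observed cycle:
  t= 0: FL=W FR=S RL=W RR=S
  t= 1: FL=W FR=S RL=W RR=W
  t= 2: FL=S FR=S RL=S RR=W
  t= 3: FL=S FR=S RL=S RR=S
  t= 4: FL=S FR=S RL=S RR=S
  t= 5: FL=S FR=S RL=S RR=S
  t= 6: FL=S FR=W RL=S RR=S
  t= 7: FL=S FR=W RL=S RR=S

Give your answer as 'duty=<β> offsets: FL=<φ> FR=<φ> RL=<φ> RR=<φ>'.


duty=6 offsets: FL=6 FR=0 RL=6 RR=5

duty β = stance ticks per leg = 6
FL: stance ticks = 6; W→S at t=2 → φ=6
FR: stance ticks = 6; W→S at t=0 → φ=0
RL: stance ticks = 6; W→S at t=2 → φ=6
RR: stance ticks = 6; W→S at t=3 → φ=5


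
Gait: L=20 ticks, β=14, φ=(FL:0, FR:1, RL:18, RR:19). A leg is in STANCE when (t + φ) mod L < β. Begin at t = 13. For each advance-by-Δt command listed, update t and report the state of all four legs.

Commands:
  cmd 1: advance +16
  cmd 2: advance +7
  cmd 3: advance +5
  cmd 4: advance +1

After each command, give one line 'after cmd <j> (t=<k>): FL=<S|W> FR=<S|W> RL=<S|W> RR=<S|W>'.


after cmd 1 (t=29): FL=S FR=S RL=S RR=S
after cmd 2 (t=36): FL=W FR=W RL=W RR=W
after cmd 3 (t=41): FL=S FR=S RL=W RR=S
after cmd 4 (t=42): FL=S FR=S RL=S RR=S

start t=13: FL=S FR=W RL=S RR=S
cmd 1: advance +16 → t=29, phase=(9,10,7,8) → FL=S FR=S RL=S RR=S
cmd 2: advance +7 → t=36, phase=(16,17,14,15) → FL=W FR=W RL=W RR=W
cmd 3: advance +5 → t=41, phase=(1,2,19,0) → FL=S FR=S RL=W RR=S
cmd 4: advance +1 → t=42, phase=(2,3,0,1) → FL=S FR=S RL=S RR=S


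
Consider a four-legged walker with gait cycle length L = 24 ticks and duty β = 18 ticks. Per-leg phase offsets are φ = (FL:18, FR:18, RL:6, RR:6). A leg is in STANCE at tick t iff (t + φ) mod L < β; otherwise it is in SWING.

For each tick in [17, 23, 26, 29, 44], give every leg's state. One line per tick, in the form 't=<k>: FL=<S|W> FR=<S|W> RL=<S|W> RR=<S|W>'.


t=17: phase=(11,11,23,23) vs β=18 → FL=S FR=S RL=W RR=W
t=23: phase=(17,17,5,5) vs β=18 → FL=S FR=S RL=S RR=S
t=26: phase=(20,20,8,8) vs β=18 → FL=W FR=W RL=S RR=S
t=29: phase=(23,23,11,11) vs β=18 → FL=W FR=W RL=S RR=S
t=44: phase=(14,14,2,2) vs β=18 → FL=S FR=S RL=S RR=S

t=17: FL=S FR=S RL=W RR=W
t=23: FL=S FR=S RL=S RR=S
t=26: FL=W FR=W RL=S RR=S
t=29: FL=W FR=W RL=S RR=S
t=44: FL=S FR=S RL=S RR=S


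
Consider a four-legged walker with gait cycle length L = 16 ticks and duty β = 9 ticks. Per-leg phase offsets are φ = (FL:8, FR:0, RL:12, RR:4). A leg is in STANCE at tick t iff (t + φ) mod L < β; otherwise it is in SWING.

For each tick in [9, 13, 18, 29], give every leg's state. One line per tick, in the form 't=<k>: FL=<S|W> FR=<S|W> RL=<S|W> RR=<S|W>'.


t=9: FL=S FR=W RL=S RR=W
t=13: FL=S FR=W RL=W RR=S
t=18: FL=W FR=S RL=W RR=S
t=29: FL=S FR=W RL=W RR=S

t=9: phase=(1,9,5,13) vs β=9 → FL=S FR=W RL=S RR=W
t=13: phase=(5,13,9,1) vs β=9 → FL=S FR=W RL=W RR=S
t=18: phase=(10,2,14,6) vs β=9 → FL=W FR=S RL=W RR=S
t=29: phase=(5,13,9,1) vs β=9 → FL=S FR=W RL=W RR=S


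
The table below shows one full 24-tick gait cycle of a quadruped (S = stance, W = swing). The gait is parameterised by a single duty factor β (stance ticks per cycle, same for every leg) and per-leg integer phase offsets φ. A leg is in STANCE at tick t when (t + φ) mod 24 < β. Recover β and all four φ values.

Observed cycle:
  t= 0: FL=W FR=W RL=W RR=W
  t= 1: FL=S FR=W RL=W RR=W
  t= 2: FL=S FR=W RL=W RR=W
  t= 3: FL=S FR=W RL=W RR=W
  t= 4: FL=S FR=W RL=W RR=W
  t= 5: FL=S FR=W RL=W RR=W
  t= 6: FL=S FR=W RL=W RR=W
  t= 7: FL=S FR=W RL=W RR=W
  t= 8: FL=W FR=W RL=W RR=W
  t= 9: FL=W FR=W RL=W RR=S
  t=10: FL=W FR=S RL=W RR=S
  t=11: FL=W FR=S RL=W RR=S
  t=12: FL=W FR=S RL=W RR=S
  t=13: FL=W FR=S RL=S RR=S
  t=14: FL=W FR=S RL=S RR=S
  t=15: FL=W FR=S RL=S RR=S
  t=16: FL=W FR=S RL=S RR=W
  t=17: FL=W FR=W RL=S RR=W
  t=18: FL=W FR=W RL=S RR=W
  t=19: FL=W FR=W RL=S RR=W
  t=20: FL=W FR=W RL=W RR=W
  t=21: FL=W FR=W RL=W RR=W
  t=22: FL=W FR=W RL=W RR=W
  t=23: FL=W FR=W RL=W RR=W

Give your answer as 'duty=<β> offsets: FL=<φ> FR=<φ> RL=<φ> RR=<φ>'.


duty β = stance ticks per leg = 7
FL: stance ticks = 7; W→S at t=1 → φ=23
FR: stance ticks = 7; W→S at t=10 → φ=14
RL: stance ticks = 7; W→S at t=13 → φ=11
RR: stance ticks = 7; W→S at t=9 → φ=15

duty=7 offsets: FL=23 FR=14 RL=11 RR=15


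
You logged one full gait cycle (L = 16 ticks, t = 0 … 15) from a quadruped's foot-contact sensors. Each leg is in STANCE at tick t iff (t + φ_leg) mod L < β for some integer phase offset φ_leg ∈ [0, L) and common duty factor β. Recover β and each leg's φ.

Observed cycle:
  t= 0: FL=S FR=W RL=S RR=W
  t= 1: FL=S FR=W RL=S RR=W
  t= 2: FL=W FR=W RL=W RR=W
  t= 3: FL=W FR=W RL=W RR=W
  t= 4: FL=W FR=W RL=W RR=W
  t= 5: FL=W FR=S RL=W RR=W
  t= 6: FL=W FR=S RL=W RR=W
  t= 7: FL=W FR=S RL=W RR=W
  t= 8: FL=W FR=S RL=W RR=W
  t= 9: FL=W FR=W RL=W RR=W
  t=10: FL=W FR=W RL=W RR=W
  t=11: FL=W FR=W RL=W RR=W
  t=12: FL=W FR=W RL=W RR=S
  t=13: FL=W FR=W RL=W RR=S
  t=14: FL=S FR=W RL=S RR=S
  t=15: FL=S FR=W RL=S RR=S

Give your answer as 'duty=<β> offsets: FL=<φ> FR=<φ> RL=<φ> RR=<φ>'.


duty=4 offsets: FL=2 FR=11 RL=2 RR=4

duty β = stance ticks per leg = 4
FL: stance ticks = 4; W→S at t=14 → φ=2
FR: stance ticks = 4; W→S at t=5 → φ=11
RL: stance ticks = 4; W→S at t=14 → φ=2
RR: stance ticks = 4; W→S at t=12 → φ=4


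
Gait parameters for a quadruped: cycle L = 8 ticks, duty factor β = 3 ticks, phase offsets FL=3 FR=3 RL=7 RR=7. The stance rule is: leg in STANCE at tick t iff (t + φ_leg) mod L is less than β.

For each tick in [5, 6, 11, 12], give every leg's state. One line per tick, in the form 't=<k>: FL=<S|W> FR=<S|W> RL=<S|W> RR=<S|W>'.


t=5: phase=(0,0,4,4) vs β=3 → FL=S FR=S RL=W RR=W
t=6: phase=(1,1,5,5) vs β=3 → FL=S FR=S RL=W RR=W
t=11: phase=(6,6,2,2) vs β=3 → FL=W FR=W RL=S RR=S
t=12: phase=(7,7,3,3) vs β=3 → FL=W FR=W RL=W RR=W

t=5: FL=S FR=S RL=W RR=W
t=6: FL=S FR=S RL=W RR=W
t=11: FL=W FR=W RL=S RR=S
t=12: FL=W FR=W RL=W RR=W


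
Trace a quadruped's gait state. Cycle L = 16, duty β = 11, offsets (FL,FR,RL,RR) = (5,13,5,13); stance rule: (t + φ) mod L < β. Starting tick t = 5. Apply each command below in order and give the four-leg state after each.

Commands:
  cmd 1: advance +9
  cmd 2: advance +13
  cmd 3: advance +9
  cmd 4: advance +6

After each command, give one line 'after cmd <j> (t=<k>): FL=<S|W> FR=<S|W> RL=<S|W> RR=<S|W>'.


after cmd 1 (t=14): FL=S FR=W RL=S RR=W
after cmd 2 (t=27): FL=S FR=S RL=S RR=S
after cmd 3 (t=36): FL=S FR=S RL=S RR=S
after cmd 4 (t=42): FL=W FR=S RL=W RR=S

start t=5: FL=S FR=S RL=S RR=S
cmd 1: advance +9 → t=14, phase=(3,11,3,11) → FL=S FR=W RL=S RR=W
cmd 2: advance +13 → t=27, phase=(0,8,0,8) → FL=S FR=S RL=S RR=S
cmd 3: advance +9 → t=36, phase=(9,1,9,1) → FL=S FR=S RL=S RR=S
cmd 4: advance +6 → t=42, phase=(15,7,15,7) → FL=W FR=S RL=W RR=S


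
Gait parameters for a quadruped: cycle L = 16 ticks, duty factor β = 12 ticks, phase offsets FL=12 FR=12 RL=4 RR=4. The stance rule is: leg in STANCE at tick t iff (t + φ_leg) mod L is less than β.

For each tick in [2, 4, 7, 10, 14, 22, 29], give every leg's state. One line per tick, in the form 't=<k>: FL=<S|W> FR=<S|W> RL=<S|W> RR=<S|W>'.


t=2: FL=W FR=W RL=S RR=S
t=4: FL=S FR=S RL=S RR=S
t=7: FL=S FR=S RL=S RR=S
t=10: FL=S FR=S RL=W RR=W
t=14: FL=S FR=S RL=S RR=S
t=22: FL=S FR=S RL=S RR=S
t=29: FL=S FR=S RL=S RR=S

t=2: phase=(14,14,6,6) vs β=12 → FL=W FR=W RL=S RR=S
t=4: phase=(0,0,8,8) vs β=12 → FL=S FR=S RL=S RR=S
t=7: phase=(3,3,11,11) vs β=12 → FL=S FR=S RL=S RR=S
t=10: phase=(6,6,14,14) vs β=12 → FL=S FR=S RL=W RR=W
t=14: phase=(10,10,2,2) vs β=12 → FL=S FR=S RL=S RR=S
t=22: phase=(2,2,10,10) vs β=12 → FL=S FR=S RL=S RR=S
t=29: phase=(9,9,1,1) vs β=12 → FL=S FR=S RL=S RR=S


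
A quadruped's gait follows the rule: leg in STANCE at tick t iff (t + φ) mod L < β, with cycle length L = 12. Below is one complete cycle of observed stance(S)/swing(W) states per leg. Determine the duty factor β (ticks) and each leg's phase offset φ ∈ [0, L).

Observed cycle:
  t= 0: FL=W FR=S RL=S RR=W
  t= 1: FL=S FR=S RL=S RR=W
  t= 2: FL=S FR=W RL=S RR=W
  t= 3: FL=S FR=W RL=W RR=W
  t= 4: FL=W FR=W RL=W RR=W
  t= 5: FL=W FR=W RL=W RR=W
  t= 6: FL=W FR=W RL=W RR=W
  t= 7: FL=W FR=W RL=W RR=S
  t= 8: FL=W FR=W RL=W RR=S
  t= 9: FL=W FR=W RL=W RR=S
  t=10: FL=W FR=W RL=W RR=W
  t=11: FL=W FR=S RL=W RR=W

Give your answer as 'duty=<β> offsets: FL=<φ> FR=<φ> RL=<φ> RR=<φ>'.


duty=3 offsets: FL=11 FR=1 RL=0 RR=5

duty β = stance ticks per leg = 3
FL: stance ticks = 3; W→S at t=1 → φ=11
FR: stance ticks = 3; W→S at t=11 → φ=1
RL: stance ticks = 3; W→S at t=0 → φ=0
RR: stance ticks = 3; W→S at t=7 → φ=5


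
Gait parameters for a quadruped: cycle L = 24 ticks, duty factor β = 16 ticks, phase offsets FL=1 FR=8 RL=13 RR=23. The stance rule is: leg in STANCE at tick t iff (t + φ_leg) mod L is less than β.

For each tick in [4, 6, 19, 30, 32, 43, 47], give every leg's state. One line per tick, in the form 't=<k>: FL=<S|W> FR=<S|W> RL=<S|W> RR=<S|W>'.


t=4: FL=S FR=S RL=W RR=S
t=6: FL=S FR=S RL=W RR=S
t=19: FL=W FR=S RL=S RR=W
t=30: FL=S FR=S RL=W RR=S
t=32: FL=S FR=W RL=W RR=S
t=43: FL=W FR=S RL=S RR=W
t=47: FL=S FR=S RL=S RR=W

t=4: phase=(5,12,17,3) vs β=16 → FL=S FR=S RL=W RR=S
t=6: phase=(7,14,19,5) vs β=16 → FL=S FR=S RL=W RR=S
t=19: phase=(20,3,8,18) vs β=16 → FL=W FR=S RL=S RR=W
t=30: phase=(7,14,19,5) vs β=16 → FL=S FR=S RL=W RR=S
t=32: phase=(9,16,21,7) vs β=16 → FL=S FR=W RL=W RR=S
t=43: phase=(20,3,8,18) vs β=16 → FL=W FR=S RL=S RR=W
t=47: phase=(0,7,12,22) vs β=16 → FL=S FR=S RL=S RR=W


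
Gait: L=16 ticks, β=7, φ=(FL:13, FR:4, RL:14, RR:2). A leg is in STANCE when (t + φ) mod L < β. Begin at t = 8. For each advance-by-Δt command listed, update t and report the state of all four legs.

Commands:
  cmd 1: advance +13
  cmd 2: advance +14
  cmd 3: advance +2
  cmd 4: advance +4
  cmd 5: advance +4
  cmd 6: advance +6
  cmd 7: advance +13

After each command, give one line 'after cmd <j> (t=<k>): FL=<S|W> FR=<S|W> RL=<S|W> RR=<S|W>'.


after cmd 1 (t=21): FL=S FR=W RL=S RR=W
after cmd 2 (t=35): FL=S FR=W RL=S RR=S
after cmd 3 (t=37): FL=S FR=W RL=S RR=W
after cmd 4 (t=41): FL=S FR=W RL=W RR=W
after cmd 5 (t=45): FL=W FR=S RL=W RR=W
after cmd 6 (t=51): FL=S FR=W RL=S RR=S
after cmd 7 (t=64): FL=W FR=S RL=W RR=S

start t=8: FL=S FR=W RL=S RR=W
cmd 1: advance +13 → t=21, phase=(2,9,3,7) → FL=S FR=W RL=S RR=W
cmd 2: advance +14 → t=35, phase=(0,7,1,5) → FL=S FR=W RL=S RR=S
cmd 3: advance +2 → t=37, phase=(2,9,3,7) → FL=S FR=W RL=S RR=W
cmd 4: advance +4 → t=41, phase=(6,13,7,11) → FL=S FR=W RL=W RR=W
cmd 5: advance +4 → t=45, phase=(10,1,11,15) → FL=W FR=S RL=W RR=W
cmd 6: advance +6 → t=51, phase=(0,7,1,5) → FL=S FR=W RL=S RR=S
cmd 7: advance +13 → t=64, phase=(13,4,14,2) → FL=W FR=S RL=W RR=S


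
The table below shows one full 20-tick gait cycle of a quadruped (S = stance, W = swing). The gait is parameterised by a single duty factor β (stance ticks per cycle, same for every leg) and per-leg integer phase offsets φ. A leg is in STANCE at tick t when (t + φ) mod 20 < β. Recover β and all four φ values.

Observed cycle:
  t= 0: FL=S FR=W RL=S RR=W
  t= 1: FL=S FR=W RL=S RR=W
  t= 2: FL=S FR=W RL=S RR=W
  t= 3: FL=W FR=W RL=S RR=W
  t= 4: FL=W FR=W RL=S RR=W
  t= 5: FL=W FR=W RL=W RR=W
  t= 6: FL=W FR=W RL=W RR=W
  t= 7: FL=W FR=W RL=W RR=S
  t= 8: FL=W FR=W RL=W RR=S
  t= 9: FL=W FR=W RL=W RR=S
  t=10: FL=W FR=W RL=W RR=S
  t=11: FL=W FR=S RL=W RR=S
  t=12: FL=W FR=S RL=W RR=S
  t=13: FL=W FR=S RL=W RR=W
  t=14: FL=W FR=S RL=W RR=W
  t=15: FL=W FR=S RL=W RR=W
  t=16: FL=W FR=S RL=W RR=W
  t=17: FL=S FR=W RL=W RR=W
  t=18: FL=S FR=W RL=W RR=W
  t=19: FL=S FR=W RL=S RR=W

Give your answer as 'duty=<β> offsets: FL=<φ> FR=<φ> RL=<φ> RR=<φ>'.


duty β = stance ticks per leg = 6
FL: stance ticks = 6; W→S at t=17 → φ=3
FR: stance ticks = 6; W→S at t=11 → φ=9
RL: stance ticks = 6; W→S at t=19 → φ=1
RR: stance ticks = 6; W→S at t=7 → φ=13

duty=6 offsets: FL=3 FR=9 RL=1 RR=13


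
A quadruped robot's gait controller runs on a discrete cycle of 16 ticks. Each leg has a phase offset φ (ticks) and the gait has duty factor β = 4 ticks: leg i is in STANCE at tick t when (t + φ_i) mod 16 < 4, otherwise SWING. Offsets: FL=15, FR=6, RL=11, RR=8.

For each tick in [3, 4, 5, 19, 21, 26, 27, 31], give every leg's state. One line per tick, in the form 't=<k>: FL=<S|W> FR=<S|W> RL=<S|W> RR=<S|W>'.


t=3: phase=(2,9,14,11) vs β=4 → FL=S FR=W RL=W RR=W
t=4: phase=(3,10,15,12) vs β=4 → FL=S FR=W RL=W RR=W
t=5: phase=(4,11,0,13) vs β=4 → FL=W FR=W RL=S RR=W
t=19: phase=(2,9,14,11) vs β=4 → FL=S FR=W RL=W RR=W
t=21: phase=(4,11,0,13) vs β=4 → FL=W FR=W RL=S RR=W
t=26: phase=(9,0,5,2) vs β=4 → FL=W FR=S RL=W RR=S
t=27: phase=(10,1,6,3) vs β=4 → FL=W FR=S RL=W RR=S
t=31: phase=(14,5,10,7) vs β=4 → FL=W FR=W RL=W RR=W

t=3: FL=S FR=W RL=W RR=W
t=4: FL=S FR=W RL=W RR=W
t=5: FL=W FR=W RL=S RR=W
t=19: FL=S FR=W RL=W RR=W
t=21: FL=W FR=W RL=S RR=W
t=26: FL=W FR=S RL=W RR=S
t=27: FL=W FR=S RL=W RR=S
t=31: FL=W FR=W RL=W RR=W


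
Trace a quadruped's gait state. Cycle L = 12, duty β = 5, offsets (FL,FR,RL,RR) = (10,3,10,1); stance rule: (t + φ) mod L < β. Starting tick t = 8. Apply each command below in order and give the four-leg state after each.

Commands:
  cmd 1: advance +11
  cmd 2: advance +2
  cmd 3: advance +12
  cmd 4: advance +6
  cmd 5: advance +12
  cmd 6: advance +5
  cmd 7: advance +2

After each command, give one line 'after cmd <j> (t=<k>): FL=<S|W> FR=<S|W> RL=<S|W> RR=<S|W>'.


start t=8: FL=W FR=W RL=W RR=W
cmd 1: advance +11 → t=19, phase=(5,10,5,8) → FL=W FR=W RL=W RR=W
cmd 2: advance +2 → t=21, phase=(7,0,7,10) → FL=W FR=S RL=W RR=W
cmd 3: advance +12 → t=33, phase=(7,0,7,10) → FL=W FR=S RL=W RR=W
cmd 4: advance +6 → t=39, phase=(1,6,1,4) → FL=S FR=W RL=S RR=S
cmd 5: advance +12 → t=51, phase=(1,6,1,4) → FL=S FR=W RL=S RR=S
cmd 6: advance +5 → t=56, phase=(6,11,6,9) → FL=W FR=W RL=W RR=W
cmd 7: advance +2 → t=58, phase=(8,1,8,11) → FL=W FR=S RL=W RR=W

after cmd 1 (t=19): FL=W FR=W RL=W RR=W
after cmd 2 (t=21): FL=W FR=S RL=W RR=W
after cmd 3 (t=33): FL=W FR=S RL=W RR=W
after cmd 4 (t=39): FL=S FR=W RL=S RR=S
after cmd 5 (t=51): FL=S FR=W RL=S RR=S
after cmd 6 (t=56): FL=W FR=W RL=W RR=W
after cmd 7 (t=58): FL=W FR=S RL=W RR=W


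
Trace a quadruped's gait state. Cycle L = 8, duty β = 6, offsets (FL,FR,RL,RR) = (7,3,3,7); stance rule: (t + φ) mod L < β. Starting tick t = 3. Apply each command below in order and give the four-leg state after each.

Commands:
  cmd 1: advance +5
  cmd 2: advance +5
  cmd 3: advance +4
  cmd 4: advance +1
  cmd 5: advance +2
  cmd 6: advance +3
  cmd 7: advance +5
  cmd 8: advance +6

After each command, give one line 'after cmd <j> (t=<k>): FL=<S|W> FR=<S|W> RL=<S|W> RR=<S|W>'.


start t=3: FL=S FR=W RL=W RR=S
cmd 1: advance +5 → t=8, phase=(7,3,3,7) → FL=W FR=S RL=S RR=W
cmd 2: advance +5 → t=13, phase=(4,0,0,4) → FL=S FR=S RL=S RR=S
cmd 3: advance +4 → t=17, phase=(0,4,4,0) → FL=S FR=S RL=S RR=S
cmd 4: advance +1 → t=18, phase=(1,5,5,1) → FL=S FR=S RL=S RR=S
cmd 5: advance +2 → t=20, phase=(3,7,7,3) → FL=S FR=W RL=W RR=S
cmd 6: advance +3 → t=23, phase=(6,2,2,6) → FL=W FR=S RL=S RR=W
cmd 7: advance +5 → t=28, phase=(3,7,7,3) → FL=S FR=W RL=W RR=S
cmd 8: advance +6 → t=34, phase=(1,5,5,1) → FL=S FR=S RL=S RR=S

after cmd 1 (t=8): FL=W FR=S RL=S RR=W
after cmd 2 (t=13): FL=S FR=S RL=S RR=S
after cmd 3 (t=17): FL=S FR=S RL=S RR=S
after cmd 4 (t=18): FL=S FR=S RL=S RR=S
after cmd 5 (t=20): FL=S FR=W RL=W RR=S
after cmd 6 (t=23): FL=W FR=S RL=S RR=W
after cmd 7 (t=28): FL=S FR=W RL=W RR=S
after cmd 8 (t=34): FL=S FR=S RL=S RR=S


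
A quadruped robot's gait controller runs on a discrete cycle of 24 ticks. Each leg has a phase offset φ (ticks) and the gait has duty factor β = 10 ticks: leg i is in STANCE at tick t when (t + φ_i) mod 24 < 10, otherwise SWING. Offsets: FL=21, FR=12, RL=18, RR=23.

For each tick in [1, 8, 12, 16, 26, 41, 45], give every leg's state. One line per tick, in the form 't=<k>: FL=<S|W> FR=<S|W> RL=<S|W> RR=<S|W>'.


t=1: phase=(22,13,19,0) vs β=10 → FL=W FR=W RL=W RR=S
t=8: phase=(5,20,2,7) vs β=10 → FL=S FR=W RL=S RR=S
t=12: phase=(9,0,6,11) vs β=10 → FL=S FR=S RL=S RR=W
t=16: phase=(13,4,10,15) vs β=10 → FL=W FR=S RL=W RR=W
t=26: phase=(23,14,20,1) vs β=10 → FL=W FR=W RL=W RR=S
t=41: phase=(14,5,11,16) vs β=10 → FL=W FR=S RL=W RR=W
t=45: phase=(18,9,15,20) vs β=10 → FL=W FR=S RL=W RR=W

t=1: FL=W FR=W RL=W RR=S
t=8: FL=S FR=W RL=S RR=S
t=12: FL=S FR=S RL=S RR=W
t=16: FL=W FR=S RL=W RR=W
t=26: FL=W FR=W RL=W RR=S
t=41: FL=W FR=S RL=W RR=W
t=45: FL=W FR=S RL=W RR=W


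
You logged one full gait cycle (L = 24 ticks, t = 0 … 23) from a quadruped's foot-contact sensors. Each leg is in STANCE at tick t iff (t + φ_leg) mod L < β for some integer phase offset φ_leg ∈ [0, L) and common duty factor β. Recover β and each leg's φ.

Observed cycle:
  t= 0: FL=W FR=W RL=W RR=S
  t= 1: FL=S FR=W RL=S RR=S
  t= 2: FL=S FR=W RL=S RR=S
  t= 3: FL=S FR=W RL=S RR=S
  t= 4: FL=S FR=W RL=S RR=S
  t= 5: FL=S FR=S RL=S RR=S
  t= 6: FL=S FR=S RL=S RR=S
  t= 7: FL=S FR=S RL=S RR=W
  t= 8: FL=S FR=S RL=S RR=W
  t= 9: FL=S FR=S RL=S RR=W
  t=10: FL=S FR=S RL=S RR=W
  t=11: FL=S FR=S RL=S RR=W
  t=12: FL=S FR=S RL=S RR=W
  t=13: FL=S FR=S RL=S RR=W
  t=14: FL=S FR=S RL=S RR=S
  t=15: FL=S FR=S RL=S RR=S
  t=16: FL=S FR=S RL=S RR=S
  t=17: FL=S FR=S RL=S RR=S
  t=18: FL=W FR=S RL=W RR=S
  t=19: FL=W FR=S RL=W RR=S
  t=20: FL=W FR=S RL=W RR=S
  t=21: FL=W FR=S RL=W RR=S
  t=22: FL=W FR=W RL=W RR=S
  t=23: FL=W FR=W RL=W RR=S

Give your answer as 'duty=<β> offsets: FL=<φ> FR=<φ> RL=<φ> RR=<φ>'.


duty=17 offsets: FL=23 FR=19 RL=23 RR=10

duty β = stance ticks per leg = 17
FL: stance ticks = 17; W→S at t=1 → φ=23
FR: stance ticks = 17; W→S at t=5 → φ=19
RL: stance ticks = 17; W→S at t=1 → φ=23
RR: stance ticks = 17; W→S at t=14 → φ=10


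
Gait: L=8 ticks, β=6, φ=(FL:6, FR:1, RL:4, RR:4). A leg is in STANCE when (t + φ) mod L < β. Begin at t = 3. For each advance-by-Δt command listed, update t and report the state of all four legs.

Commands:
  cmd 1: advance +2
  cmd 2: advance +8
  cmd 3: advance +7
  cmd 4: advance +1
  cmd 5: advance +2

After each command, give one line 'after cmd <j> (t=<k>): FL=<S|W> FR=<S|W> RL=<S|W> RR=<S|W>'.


start t=3: FL=S FR=S RL=W RR=W
cmd 1: advance +2 → t=5, phase=(3,6,1,1) → FL=S FR=W RL=S RR=S
cmd 2: advance +8 → t=13, phase=(3,6,1,1) → FL=S FR=W RL=S RR=S
cmd 3: advance +7 → t=20, phase=(2,5,0,0) → FL=S FR=S RL=S RR=S
cmd 4: advance +1 → t=21, phase=(3,6,1,1) → FL=S FR=W RL=S RR=S
cmd 5: advance +2 → t=23, phase=(5,0,3,3) → FL=S FR=S RL=S RR=S

after cmd 1 (t=5): FL=S FR=W RL=S RR=S
after cmd 2 (t=13): FL=S FR=W RL=S RR=S
after cmd 3 (t=20): FL=S FR=S RL=S RR=S
after cmd 4 (t=21): FL=S FR=W RL=S RR=S
after cmd 5 (t=23): FL=S FR=S RL=S RR=S


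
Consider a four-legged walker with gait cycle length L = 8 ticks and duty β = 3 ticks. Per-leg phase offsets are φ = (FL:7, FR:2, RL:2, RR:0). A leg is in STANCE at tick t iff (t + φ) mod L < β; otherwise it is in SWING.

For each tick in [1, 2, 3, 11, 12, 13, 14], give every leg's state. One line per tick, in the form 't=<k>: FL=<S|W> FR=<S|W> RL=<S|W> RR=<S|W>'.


t=1: phase=(0,3,3,1) vs β=3 → FL=S FR=W RL=W RR=S
t=2: phase=(1,4,4,2) vs β=3 → FL=S FR=W RL=W RR=S
t=3: phase=(2,5,5,3) vs β=3 → FL=S FR=W RL=W RR=W
t=11: phase=(2,5,5,3) vs β=3 → FL=S FR=W RL=W RR=W
t=12: phase=(3,6,6,4) vs β=3 → FL=W FR=W RL=W RR=W
t=13: phase=(4,7,7,5) vs β=3 → FL=W FR=W RL=W RR=W
t=14: phase=(5,0,0,6) vs β=3 → FL=W FR=S RL=S RR=W

t=1: FL=S FR=W RL=W RR=S
t=2: FL=S FR=W RL=W RR=S
t=3: FL=S FR=W RL=W RR=W
t=11: FL=S FR=W RL=W RR=W
t=12: FL=W FR=W RL=W RR=W
t=13: FL=W FR=W RL=W RR=W
t=14: FL=W FR=S RL=S RR=W


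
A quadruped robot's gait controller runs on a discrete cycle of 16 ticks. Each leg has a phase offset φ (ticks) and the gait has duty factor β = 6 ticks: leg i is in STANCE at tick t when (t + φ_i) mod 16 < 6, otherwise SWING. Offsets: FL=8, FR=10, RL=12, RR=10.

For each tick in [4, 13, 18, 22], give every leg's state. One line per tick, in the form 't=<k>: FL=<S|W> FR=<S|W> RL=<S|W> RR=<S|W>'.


t=4: phase=(12,14,0,14) vs β=6 → FL=W FR=W RL=S RR=W
t=13: phase=(5,7,9,7) vs β=6 → FL=S FR=W RL=W RR=W
t=18: phase=(10,12,14,12) vs β=6 → FL=W FR=W RL=W RR=W
t=22: phase=(14,0,2,0) vs β=6 → FL=W FR=S RL=S RR=S

t=4: FL=W FR=W RL=S RR=W
t=13: FL=S FR=W RL=W RR=W
t=18: FL=W FR=W RL=W RR=W
t=22: FL=W FR=S RL=S RR=S


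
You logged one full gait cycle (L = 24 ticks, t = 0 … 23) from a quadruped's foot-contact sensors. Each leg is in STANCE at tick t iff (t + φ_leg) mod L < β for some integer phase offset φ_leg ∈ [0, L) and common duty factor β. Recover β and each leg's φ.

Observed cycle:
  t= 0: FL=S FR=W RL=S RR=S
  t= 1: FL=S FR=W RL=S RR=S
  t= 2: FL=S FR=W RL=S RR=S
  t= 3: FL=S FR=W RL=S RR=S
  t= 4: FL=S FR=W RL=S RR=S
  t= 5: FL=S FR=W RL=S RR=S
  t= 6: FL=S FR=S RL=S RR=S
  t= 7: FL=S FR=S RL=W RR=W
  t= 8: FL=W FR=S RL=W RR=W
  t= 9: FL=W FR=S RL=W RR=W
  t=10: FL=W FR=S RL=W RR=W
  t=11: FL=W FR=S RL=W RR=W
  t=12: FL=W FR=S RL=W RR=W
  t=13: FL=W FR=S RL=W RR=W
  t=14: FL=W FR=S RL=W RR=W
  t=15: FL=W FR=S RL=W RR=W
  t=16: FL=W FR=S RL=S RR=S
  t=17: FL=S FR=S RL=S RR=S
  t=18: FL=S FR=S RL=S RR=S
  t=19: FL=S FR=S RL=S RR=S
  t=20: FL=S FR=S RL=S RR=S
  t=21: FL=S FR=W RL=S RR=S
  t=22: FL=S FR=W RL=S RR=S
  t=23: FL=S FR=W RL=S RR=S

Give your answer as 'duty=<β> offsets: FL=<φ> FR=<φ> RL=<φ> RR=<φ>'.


duty β = stance ticks per leg = 15
FL: stance ticks = 15; W→S at t=17 → φ=7
FR: stance ticks = 15; W→S at t=6 → φ=18
RL: stance ticks = 15; W→S at t=16 → φ=8
RR: stance ticks = 15; W→S at t=16 → φ=8

duty=15 offsets: FL=7 FR=18 RL=8 RR=8


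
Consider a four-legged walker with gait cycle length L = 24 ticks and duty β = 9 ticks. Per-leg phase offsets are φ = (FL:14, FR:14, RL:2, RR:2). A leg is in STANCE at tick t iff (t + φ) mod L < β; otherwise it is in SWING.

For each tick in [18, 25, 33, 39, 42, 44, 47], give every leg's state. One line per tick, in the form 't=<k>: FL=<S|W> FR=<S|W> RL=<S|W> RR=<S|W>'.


t=18: FL=S FR=S RL=W RR=W
t=25: FL=W FR=W RL=S RR=S
t=33: FL=W FR=W RL=W RR=W
t=39: FL=S FR=S RL=W RR=W
t=42: FL=S FR=S RL=W RR=W
t=44: FL=W FR=W RL=W RR=W
t=47: FL=W FR=W RL=S RR=S

t=18: phase=(8,8,20,20) vs β=9 → FL=S FR=S RL=W RR=W
t=25: phase=(15,15,3,3) vs β=9 → FL=W FR=W RL=S RR=S
t=33: phase=(23,23,11,11) vs β=9 → FL=W FR=W RL=W RR=W
t=39: phase=(5,5,17,17) vs β=9 → FL=S FR=S RL=W RR=W
t=42: phase=(8,8,20,20) vs β=9 → FL=S FR=S RL=W RR=W
t=44: phase=(10,10,22,22) vs β=9 → FL=W FR=W RL=W RR=W
t=47: phase=(13,13,1,1) vs β=9 → FL=W FR=W RL=S RR=S


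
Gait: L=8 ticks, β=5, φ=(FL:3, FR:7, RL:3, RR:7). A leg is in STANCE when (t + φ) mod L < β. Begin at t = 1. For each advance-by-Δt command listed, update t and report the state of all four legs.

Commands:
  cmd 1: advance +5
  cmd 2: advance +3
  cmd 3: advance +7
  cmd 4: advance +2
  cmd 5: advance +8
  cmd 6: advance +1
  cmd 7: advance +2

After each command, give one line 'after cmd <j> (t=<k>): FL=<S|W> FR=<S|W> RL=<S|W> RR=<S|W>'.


start t=1: FL=S FR=S RL=S RR=S
cmd 1: advance +5 → t=6, phase=(1,5,1,5) → FL=S FR=W RL=S RR=W
cmd 2: advance +3 → t=9, phase=(4,0,4,0) → FL=S FR=S RL=S RR=S
cmd 3: advance +7 → t=16, phase=(3,7,3,7) → FL=S FR=W RL=S RR=W
cmd 4: advance +2 → t=18, phase=(5,1,5,1) → FL=W FR=S RL=W RR=S
cmd 5: advance +8 → t=26, phase=(5,1,5,1) → FL=W FR=S RL=W RR=S
cmd 6: advance +1 → t=27, phase=(6,2,6,2) → FL=W FR=S RL=W RR=S
cmd 7: advance +2 → t=29, phase=(0,4,0,4) → FL=S FR=S RL=S RR=S

after cmd 1 (t=6): FL=S FR=W RL=S RR=W
after cmd 2 (t=9): FL=S FR=S RL=S RR=S
after cmd 3 (t=16): FL=S FR=W RL=S RR=W
after cmd 4 (t=18): FL=W FR=S RL=W RR=S
after cmd 5 (t=26): FL=W FR=S RL=W RR=S
after cmd 6 (t=27): FL=W FR=S RL=W RR=S
after cmd 7 (t=29): FL=S FR=S RL=S RR=S


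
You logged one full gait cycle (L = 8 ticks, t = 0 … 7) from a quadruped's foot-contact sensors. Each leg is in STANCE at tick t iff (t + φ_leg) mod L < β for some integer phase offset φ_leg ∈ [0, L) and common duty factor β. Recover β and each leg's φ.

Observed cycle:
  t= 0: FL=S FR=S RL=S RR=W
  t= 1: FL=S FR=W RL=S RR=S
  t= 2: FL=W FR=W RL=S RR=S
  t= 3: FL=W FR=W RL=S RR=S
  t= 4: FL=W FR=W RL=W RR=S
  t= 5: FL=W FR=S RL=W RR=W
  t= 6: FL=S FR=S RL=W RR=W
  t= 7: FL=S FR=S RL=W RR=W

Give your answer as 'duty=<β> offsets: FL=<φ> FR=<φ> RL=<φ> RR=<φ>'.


duty=4 offsets: FL=2 FR=3 RL=0 RR=7

duty β = stance ticks per leg = 4
FL: stance ticks = 4; W→S at t=6 → φ=2
FR: stance ticks = 4; W→S at t=5 → φ=3
RL: stance ticks = 4; W→S at t=0 → φ=0
RR: stance ticks = 4; W→S at t=1 → φ=7
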